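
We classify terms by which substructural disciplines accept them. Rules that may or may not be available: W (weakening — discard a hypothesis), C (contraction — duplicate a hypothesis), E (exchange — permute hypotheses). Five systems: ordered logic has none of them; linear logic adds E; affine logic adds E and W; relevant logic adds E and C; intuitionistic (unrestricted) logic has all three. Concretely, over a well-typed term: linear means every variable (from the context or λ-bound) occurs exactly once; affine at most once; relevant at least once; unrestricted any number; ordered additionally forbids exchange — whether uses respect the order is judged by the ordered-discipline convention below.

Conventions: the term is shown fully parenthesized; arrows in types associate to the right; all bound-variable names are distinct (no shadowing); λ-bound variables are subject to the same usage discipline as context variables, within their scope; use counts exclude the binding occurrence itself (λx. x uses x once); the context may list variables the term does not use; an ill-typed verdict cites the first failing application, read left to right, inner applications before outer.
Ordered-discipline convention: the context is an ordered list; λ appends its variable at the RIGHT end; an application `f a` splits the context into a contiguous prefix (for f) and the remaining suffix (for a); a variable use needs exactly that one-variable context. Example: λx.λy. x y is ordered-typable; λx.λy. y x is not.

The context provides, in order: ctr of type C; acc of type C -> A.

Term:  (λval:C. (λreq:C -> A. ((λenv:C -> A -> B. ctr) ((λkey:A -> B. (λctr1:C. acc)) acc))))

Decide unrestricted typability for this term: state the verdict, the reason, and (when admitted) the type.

no — fails simple typing
counts: ctr ×1, acc ×2, val (bound) ×0, req (bound) ×0, env (bound) ×0, key (bound) ×0, ctr1 (bound) ×0
order of uses: ctr, acc, acc
typing: ill-typed: an application expects A -> B but receives C -> A
across the five disciplines: ordered ✗ · linear ✗ · affine ✗ · relevant ✗ · unrestricted ✗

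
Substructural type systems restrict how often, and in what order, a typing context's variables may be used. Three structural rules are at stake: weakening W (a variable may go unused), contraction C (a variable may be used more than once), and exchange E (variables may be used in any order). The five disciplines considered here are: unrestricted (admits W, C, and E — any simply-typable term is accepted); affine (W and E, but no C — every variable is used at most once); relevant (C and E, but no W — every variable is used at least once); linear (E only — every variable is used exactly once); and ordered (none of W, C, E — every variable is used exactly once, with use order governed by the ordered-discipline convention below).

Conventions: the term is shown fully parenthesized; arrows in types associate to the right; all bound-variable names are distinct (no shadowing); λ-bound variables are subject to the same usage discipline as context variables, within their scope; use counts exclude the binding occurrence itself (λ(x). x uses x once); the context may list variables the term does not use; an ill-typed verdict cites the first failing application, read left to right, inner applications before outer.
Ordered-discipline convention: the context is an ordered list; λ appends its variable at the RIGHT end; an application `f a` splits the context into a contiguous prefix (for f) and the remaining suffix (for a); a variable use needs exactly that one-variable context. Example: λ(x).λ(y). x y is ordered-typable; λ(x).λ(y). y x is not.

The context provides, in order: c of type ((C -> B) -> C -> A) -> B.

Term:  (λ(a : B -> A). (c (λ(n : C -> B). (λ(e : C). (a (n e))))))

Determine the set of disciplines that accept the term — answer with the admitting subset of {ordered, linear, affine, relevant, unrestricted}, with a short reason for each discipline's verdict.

admitting disciplines: ordered, linear, affine, relevant, unrestricted
usage: c: 1, a (bound): 1, n (bound): 1, e (bound): 1
order of uses: c, a, n, e
typing: ✓ — (B -> A) -> B
ordered: ✓ — c, a, n, e once each; derivable with no W/C/E
linear: ✓ — each of c, a, n, e used exactly once
affine: ✓ — no duplicate uses among c, a, n, e
relevant: ✓ — at least one use each (c, a, n, e)
unrestricted: ✓ — well-typed at (B -> A) -> B; no restrictions here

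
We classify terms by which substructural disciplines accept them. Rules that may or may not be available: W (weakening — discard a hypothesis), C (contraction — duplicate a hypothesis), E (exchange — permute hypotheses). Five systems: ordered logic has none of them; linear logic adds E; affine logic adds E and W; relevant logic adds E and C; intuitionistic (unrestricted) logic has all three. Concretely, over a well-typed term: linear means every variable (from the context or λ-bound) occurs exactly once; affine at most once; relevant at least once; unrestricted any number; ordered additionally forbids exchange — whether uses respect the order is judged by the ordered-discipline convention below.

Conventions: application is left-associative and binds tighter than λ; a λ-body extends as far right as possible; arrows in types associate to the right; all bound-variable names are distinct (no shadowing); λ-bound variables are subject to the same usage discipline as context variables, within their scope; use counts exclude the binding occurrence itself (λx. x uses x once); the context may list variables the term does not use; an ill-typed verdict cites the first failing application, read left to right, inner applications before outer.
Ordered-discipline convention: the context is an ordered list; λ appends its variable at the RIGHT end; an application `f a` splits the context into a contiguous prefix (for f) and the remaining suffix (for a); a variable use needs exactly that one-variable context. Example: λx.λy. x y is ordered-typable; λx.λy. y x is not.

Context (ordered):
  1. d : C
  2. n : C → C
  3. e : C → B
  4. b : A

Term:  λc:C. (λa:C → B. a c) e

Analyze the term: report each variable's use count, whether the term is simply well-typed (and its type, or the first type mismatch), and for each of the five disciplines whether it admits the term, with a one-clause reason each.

counts: d ×0; n ×0; e ×1; b ×0; c (λ-bound) ×1; a (λ-bound) ×1
use order (left to right): a, c, e
typing: ✓ — C → B
ordered ✗ (d, n, b left unused)
linear ✗ (d, n, b left unused)
affine ✓ (no duplicate uses among d, n, e, b, c, a)
relevant ✗ (d, n, b left unused)
unrestricted ✓ (type-checks (C → B) and nothing is barred)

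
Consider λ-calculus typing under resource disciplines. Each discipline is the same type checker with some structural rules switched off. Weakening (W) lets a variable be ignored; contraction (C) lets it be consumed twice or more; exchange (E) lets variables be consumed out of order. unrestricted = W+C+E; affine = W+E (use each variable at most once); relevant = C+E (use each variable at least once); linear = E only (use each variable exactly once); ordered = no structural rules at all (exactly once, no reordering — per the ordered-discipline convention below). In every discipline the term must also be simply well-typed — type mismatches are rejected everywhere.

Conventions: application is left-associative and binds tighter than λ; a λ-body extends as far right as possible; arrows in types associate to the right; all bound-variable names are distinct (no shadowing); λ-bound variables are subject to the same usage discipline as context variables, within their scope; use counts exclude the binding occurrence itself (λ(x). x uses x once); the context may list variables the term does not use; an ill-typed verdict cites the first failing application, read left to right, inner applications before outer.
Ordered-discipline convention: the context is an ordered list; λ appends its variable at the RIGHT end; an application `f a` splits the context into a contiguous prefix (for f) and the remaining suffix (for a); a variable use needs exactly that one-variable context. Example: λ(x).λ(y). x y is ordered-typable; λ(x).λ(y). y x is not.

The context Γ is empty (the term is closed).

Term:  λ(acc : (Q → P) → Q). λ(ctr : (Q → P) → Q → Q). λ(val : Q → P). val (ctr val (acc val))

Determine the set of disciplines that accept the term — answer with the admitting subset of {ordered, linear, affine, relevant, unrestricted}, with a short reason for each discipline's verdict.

admitting disciplines: relevant, unrestricted
usage: acc (λ-bound): 1, ctr (λ-bound): 1, val (λ-bound): 3
uses in reading order: val, ctr, val, acc, val
typing: the term checks, with type ((Q → P) → Q) → ((Q → P) → Q → Q) → (Q → P) → P
ordered: ✗, val ×3 used more than once (contraction)
linear: ✗, val ×3 used more than once (contraction)
affine: ✗, val ×3 used more than once (contraction)
relevant: ✓, none of acc, ctr, val goes unused
unrestricted: ✓, well-typed at ((Q → P) → Q) → ((Q → P) → Q → Q) → (Q → P) → P; no restrictions here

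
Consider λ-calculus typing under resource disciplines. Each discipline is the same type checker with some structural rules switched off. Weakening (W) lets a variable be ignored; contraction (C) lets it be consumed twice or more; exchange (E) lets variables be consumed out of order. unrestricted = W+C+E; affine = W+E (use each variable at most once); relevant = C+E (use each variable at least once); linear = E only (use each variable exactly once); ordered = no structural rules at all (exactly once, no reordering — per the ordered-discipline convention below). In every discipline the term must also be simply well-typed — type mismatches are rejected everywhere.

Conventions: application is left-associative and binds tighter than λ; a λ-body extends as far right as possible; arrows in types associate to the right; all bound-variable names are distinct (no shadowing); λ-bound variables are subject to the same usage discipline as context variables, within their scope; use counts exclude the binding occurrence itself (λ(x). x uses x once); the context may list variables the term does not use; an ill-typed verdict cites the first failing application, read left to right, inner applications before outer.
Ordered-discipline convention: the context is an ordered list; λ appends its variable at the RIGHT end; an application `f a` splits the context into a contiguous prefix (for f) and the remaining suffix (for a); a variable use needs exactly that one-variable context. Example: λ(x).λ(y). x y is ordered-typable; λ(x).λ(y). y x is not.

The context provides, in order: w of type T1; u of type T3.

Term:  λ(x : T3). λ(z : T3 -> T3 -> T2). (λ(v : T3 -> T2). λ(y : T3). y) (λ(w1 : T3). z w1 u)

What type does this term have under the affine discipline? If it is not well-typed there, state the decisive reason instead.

term : T3 -> (T3 -> T3 -> T2) -> T3 -> T3
counts: w: 0×, u: 1×, x [bound]: 0×, z [bound]: 1×, v [bound]: 0×, y [bound]: 1×, w1 [bound]: 1×
use order (left to right): y, z, w1, u
typing: the term checks, with type T3 -> (T3 -> T3 -> T2) -> T3 -> T3
all disciplines: ordered ✗ · linear ✗ · affine ✓ · relevant ✗ · unrestricted ✓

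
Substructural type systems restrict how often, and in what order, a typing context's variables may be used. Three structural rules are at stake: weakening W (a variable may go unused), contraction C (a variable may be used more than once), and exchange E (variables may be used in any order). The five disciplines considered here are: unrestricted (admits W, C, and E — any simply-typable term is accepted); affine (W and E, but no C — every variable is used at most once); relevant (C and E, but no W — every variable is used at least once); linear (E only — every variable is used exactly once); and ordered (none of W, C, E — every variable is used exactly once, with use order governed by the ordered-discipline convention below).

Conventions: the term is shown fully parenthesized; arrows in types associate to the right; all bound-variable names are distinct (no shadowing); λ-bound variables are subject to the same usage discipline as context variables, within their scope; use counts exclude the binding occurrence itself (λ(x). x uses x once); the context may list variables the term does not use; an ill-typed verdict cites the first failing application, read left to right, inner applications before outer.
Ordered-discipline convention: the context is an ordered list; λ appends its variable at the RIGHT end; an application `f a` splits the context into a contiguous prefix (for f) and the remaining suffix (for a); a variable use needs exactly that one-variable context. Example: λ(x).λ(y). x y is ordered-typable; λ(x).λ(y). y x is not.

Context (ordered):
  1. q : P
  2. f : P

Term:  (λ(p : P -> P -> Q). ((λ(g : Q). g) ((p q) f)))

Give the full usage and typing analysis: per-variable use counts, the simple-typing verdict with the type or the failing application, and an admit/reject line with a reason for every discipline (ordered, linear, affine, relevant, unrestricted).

use counts: q: 1; f: 1; p [bound]: 1; g [bound]: 1
use order (left to right): g, p, q, f
typing: ✓ — (P -> P -> Q) -> Q
ordered: ✗, use order g, p, q, f needs exchange
linear: ✓, single use per variable (q, f, p, g)
affine: ✓, at most one use each (q, f, p, g)
relevant: ✓, every one of q, f, p, g appears
unrestricted: ✓, well-typed at (P -> P -> Q) -> Q; no restrictions here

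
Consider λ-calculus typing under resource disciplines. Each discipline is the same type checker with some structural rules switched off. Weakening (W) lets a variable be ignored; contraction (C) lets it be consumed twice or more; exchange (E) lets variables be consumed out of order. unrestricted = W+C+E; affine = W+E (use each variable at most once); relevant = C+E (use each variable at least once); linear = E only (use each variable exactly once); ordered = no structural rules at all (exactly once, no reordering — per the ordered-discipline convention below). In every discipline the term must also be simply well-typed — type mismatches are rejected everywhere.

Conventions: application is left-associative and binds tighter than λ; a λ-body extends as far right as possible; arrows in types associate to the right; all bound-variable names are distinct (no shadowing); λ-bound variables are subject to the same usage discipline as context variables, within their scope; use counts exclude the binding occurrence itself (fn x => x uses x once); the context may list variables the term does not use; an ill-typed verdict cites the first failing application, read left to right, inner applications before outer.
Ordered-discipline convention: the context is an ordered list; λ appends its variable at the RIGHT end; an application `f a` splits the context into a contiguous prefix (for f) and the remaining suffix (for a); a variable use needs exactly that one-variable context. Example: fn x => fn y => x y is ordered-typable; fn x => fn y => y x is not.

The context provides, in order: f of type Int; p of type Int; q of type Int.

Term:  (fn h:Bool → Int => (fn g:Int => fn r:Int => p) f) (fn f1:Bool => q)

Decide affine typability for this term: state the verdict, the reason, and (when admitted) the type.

yes — f, p, q, h, g, r, f1: no repeats, contraction unneeded; term : Int → Int
counts: f: 1; p: 1; q: 1; h (bound): 0; g (bound): 0; r (bound): 0; f1 (bound): 0
use order (left to right): p, f, q
typing: ✓ — Int → Int
per-discipline verdicts: ordered ✗ | linear ✗ | affine ✓ | relevant ✗ | unrestricted ✓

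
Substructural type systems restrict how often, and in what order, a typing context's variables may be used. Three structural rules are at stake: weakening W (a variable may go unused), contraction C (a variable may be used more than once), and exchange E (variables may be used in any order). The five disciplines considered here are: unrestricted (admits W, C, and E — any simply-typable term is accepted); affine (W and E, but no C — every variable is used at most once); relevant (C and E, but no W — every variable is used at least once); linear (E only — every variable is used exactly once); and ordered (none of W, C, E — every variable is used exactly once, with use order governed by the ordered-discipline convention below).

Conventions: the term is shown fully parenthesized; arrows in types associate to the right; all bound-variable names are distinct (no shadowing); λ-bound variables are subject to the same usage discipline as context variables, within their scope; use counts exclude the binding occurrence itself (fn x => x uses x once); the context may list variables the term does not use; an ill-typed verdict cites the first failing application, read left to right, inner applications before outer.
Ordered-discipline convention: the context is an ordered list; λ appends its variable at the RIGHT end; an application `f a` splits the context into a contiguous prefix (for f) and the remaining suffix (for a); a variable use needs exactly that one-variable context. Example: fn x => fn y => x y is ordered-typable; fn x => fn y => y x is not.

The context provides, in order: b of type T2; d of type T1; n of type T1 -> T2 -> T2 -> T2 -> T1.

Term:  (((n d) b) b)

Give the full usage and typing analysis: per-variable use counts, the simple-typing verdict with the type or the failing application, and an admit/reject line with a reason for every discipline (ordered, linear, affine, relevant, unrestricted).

use counts: b: 2×; d: 1×; n: 1×
left-to-right use order: n, d, b, b
typing: ✓ — T2 -> T1
ordered: ✗ — b ×2 used more than once (contraction)
linear: ✗ — b ×2 used more than once (contraction)
affine: ✗ — b ×2 used more than once (contraction)
relevant: ✓ — b, d, n: all used, weakening unneeded
unrestricted: ✓ — typability at T2 -> T1 is all that's needed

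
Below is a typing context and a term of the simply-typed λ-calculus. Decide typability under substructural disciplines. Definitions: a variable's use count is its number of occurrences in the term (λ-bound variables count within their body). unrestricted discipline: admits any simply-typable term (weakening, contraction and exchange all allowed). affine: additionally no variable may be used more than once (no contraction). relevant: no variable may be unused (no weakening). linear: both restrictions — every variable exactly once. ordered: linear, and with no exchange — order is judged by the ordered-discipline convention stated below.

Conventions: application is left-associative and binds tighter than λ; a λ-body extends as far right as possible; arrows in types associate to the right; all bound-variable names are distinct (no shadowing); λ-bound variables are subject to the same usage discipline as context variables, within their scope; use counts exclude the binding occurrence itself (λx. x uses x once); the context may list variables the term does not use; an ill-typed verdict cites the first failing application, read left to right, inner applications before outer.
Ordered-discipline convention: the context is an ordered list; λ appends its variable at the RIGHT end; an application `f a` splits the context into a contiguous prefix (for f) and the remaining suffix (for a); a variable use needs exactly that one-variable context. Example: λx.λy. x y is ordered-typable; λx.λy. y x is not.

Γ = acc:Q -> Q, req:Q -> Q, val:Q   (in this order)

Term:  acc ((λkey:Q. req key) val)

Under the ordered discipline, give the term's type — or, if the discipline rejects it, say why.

term : Q
counts: acc=1; req=1; val=1; key (λ-bound)=1
order of uses: acc, req, key, val
typing: well-typed — term : Q
all disciplines: ordered ✓ | linear ✓ | affine ✓ | relevant ✓ | unrestricted ✓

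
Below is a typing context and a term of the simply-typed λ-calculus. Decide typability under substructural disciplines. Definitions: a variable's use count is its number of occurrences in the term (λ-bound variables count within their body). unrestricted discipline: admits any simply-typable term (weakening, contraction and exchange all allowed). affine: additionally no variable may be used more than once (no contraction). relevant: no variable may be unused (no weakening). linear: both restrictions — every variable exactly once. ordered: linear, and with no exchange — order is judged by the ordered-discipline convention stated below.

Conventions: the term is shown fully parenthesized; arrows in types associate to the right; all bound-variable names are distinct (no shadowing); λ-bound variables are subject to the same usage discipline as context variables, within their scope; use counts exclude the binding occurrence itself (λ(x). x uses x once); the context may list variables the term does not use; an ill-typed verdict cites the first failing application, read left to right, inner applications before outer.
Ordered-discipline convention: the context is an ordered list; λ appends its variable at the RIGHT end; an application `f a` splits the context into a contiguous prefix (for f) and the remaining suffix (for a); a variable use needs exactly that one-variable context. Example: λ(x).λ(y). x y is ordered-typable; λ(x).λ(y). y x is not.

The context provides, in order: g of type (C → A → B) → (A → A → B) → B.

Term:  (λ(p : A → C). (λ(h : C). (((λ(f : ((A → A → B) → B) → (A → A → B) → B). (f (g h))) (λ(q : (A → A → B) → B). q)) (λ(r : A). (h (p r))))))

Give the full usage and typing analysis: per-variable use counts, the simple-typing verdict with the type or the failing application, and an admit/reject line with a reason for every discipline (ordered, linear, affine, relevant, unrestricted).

usage: g=1; p (λ-bound)=1; h (λ-bound)=2; f (λ-bound)=1; q (λ-bound)=1; r (λ-bound)=1
order of uses: f, g, h, q, h, p, r
typing: ill-typed: argument of type C where C → A → B is required
ordered: ✗, not simply typable
linear: ✗, fails simple typing
affine: ✗, a type mismatch blocks all five
relevant: ✗, the type mismatch rejects it
unrestricted: ✗, not simply typable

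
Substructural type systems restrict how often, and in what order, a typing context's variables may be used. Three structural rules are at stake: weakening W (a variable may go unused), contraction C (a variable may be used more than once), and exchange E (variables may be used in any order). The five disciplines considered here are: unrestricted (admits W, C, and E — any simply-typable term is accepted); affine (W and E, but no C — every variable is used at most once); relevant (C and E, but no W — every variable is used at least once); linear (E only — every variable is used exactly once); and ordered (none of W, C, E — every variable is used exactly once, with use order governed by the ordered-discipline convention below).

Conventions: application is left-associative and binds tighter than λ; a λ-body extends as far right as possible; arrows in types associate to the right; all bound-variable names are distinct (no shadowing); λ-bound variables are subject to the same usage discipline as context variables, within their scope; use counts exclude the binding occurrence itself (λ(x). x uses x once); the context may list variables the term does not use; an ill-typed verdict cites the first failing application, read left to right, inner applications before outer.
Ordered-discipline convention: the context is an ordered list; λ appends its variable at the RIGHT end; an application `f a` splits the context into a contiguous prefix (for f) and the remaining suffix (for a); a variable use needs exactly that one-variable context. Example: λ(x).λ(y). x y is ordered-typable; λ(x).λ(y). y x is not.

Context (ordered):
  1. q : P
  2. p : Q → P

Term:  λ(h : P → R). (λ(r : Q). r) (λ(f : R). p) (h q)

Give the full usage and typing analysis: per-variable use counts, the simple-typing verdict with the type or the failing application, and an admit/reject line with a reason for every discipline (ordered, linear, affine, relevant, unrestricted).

counts: q: 1, p: 1, h (bound): 1, r (bound): 1, f (bound): 0
order of uses: r, p, h, q
typing: ill-typed: an application expects Q but receives R → Q → P
ordered ✗ (a type mismatch blocks all five)
linear ✗ (the type mismatch rejects it)
affine ✗ (not simply typable)
relevant ✗ (fails simple typing)
unrestricted ✗ (a type mismatch blocks all five)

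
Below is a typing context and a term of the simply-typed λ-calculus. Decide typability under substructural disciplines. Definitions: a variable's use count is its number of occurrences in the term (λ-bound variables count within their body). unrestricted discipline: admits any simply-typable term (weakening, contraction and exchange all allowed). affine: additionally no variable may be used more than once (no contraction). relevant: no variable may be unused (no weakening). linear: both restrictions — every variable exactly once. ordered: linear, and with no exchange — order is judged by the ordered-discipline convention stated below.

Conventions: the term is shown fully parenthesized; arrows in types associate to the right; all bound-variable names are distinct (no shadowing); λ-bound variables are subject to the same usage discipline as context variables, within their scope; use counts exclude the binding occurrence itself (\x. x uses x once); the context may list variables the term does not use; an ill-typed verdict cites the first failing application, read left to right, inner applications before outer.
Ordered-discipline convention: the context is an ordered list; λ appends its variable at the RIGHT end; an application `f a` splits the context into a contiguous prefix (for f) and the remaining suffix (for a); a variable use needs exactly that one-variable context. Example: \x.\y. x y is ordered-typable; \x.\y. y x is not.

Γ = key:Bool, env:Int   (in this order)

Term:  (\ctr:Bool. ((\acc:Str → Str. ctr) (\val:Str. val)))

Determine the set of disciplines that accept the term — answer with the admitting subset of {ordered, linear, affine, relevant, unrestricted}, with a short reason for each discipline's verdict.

accepted by: affine, unrestricted
variable uses: key: 0×; env: 0×; ctr [bound]: 1×; acc [bound]: 0×; val [bound]: 1×
uses in reading order: ctr, val
typing: well-typed at Bool → Bool
ordered ✗ (key, env, acc never used (weakening))
linear ✗ (key, env, acc never used (weakening))
affine ✓ (at most one use each (key, env, ctr, acc, val))
relevant ✗ (key, env, acc never used (weakening))
unrestricted ✓ (simply typable at Bool → Bool; W, C, E all held)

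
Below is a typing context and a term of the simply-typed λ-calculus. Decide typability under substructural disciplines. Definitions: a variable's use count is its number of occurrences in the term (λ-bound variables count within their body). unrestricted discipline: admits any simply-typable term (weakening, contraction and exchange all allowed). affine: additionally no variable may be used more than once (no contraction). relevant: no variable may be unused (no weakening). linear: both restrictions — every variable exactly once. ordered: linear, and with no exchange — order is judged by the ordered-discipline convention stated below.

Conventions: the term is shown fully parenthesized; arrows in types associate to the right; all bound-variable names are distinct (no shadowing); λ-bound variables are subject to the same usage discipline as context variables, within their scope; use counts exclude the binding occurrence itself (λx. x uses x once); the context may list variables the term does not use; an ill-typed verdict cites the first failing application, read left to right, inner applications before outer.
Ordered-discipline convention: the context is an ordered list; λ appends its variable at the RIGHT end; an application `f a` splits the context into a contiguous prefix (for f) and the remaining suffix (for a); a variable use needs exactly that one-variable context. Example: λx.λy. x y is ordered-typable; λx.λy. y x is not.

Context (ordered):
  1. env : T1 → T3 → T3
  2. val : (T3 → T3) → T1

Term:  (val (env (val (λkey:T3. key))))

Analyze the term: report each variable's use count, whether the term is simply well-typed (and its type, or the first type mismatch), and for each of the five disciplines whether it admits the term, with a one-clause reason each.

counts: env=1; val=2; key (λ-bound)=1
uses in reading order: val, env, val, key
typing: the term checks, with type T1
ordered ✗ (needs contraction — val ×2)
linear ✗ (needs contraction — val ×2)
affine ✗ (needs contraction — val ×2)
relevant ✓ (at least one use each (env, val, key))
unrestricted ✓ (well-typed at T1; no restrictions here)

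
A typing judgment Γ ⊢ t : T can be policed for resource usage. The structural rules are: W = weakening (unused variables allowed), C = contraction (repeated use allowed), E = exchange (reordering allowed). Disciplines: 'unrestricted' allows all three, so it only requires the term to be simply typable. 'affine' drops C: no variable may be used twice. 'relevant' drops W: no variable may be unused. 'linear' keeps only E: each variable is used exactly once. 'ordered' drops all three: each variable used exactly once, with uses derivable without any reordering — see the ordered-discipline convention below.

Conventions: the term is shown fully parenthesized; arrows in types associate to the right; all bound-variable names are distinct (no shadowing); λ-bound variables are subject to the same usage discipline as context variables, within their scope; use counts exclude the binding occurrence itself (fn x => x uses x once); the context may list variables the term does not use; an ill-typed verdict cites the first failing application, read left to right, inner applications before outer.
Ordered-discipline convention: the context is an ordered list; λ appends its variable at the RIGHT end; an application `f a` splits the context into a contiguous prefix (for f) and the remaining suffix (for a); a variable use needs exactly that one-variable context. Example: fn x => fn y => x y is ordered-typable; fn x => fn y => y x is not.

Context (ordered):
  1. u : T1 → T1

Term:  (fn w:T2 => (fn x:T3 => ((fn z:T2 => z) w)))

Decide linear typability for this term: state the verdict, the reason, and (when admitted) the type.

no — u, x left unused
counts: u: 0×; w (λ-bound): 1×; x (λ-bound): 0×; z (λ-bound): 1×
uses in reading order: z, w
typing: ✓ — T2 → T3 → T2
per-discipline verdicts: ordered ✗; linear ✗; affine ✓; relevant ✗; unrestricted ✓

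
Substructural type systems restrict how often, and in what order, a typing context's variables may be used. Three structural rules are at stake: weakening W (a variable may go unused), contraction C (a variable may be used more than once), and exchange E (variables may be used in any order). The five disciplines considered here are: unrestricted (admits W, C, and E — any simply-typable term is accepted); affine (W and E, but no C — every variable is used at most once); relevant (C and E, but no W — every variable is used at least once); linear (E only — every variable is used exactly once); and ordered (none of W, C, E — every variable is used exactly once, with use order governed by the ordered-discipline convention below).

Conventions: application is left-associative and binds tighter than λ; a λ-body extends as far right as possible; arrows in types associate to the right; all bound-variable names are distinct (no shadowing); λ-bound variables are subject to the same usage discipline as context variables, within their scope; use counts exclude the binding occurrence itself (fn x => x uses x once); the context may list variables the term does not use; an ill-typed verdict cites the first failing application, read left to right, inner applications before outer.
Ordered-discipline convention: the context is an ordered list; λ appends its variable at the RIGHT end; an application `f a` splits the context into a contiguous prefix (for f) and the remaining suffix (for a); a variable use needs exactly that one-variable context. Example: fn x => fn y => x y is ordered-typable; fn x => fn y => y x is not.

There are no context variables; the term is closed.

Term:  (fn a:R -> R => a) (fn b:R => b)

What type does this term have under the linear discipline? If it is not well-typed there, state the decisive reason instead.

term : R -> R
use counts: a [bound]: 1; b [bound]: 1
uses in reading order: a, b
typing: well-typed at R -> R
all disciplines: ordered ✓; linear ✓; affine ✓; relevant ✓; unrestricted ✓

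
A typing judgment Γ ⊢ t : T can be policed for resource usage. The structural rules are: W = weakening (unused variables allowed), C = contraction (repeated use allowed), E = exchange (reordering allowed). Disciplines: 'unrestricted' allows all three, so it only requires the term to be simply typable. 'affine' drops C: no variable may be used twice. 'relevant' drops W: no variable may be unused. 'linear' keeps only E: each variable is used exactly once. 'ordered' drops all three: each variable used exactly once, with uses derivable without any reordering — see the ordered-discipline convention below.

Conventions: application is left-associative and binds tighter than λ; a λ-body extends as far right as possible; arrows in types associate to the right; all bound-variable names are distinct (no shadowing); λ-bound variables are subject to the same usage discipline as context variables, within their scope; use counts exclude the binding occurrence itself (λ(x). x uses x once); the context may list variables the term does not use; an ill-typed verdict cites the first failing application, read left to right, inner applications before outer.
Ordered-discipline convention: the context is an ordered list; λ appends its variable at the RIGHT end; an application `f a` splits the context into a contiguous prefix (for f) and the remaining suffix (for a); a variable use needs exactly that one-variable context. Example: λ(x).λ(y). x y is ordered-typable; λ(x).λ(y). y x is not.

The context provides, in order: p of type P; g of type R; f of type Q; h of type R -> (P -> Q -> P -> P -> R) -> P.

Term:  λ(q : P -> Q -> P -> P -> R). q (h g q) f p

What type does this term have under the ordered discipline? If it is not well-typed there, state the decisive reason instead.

not well-typed under ordered — needs contraction — q ×2
counts: p ×1, g ×1, f ×1, h ×1, q (bound) ×2
left-to-right use order: q, h, g, q, f, p
typing: well-typed — term : (P -> Q -> P -> P -> R) -> P -> R
summary: ordered ✗ · linear ✗ · affine ✗ · relevant ✓ · unrestricted ✓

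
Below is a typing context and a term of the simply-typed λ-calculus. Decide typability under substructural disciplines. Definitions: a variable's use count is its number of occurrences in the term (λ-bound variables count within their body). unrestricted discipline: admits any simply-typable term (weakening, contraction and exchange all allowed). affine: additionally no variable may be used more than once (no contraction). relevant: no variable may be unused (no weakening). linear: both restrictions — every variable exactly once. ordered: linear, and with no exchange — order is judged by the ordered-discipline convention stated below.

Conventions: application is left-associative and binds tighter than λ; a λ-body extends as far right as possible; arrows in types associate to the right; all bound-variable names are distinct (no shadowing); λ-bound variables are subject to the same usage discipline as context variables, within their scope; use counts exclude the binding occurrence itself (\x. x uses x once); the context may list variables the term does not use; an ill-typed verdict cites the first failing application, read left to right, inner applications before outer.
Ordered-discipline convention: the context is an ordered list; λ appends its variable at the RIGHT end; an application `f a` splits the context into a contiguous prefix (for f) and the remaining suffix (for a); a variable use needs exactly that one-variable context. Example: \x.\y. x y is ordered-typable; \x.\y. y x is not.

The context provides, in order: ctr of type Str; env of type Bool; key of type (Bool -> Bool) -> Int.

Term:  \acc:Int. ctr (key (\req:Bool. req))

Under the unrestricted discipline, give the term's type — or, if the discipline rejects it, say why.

not well-typed under unrestricted — a type mismatch blocks all five
use counts: ctr ×1; env ×0; key ×1; acc [bound] ×0; req [bound] ×1
left-to-right use order: ctr, key, req
typing: ill-typed: non-function type Str applied to an argument
summary: ordered ✗ | linear ✗ | affine ✗ | relevant ✗ | unrestricted ✗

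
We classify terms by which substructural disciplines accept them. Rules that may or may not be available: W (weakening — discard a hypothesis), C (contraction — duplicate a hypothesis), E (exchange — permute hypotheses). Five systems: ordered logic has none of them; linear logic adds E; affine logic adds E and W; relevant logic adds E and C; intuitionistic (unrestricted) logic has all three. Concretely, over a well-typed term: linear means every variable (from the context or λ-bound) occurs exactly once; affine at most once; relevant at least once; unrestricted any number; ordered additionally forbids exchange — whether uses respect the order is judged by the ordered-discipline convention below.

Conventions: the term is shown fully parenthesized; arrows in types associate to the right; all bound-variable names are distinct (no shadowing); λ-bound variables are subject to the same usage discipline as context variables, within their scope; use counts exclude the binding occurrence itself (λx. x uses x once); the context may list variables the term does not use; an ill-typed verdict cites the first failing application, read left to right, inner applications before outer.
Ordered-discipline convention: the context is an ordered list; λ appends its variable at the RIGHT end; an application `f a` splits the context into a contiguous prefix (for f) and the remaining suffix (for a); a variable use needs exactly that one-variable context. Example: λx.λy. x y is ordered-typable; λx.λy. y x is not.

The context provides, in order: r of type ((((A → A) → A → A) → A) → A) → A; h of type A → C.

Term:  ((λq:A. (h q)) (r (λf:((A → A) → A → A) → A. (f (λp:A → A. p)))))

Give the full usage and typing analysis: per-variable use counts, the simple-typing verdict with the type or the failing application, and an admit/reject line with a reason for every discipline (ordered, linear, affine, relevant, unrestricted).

use counts: r ×1, h ×1, q (bound) ×1, f (bound) ×1, p (bound) ×1
order of uses: h, q, r, f, p
typing: well-typed at C
ordered ✗ (no ordered split (uses run h, q, r, f, p))
linear ✓ (each of r, h, q, f, p used exactly once)
affine ✓ (none of r, h, q, f, p used more than once)
relevant ✓ (r, h, q, f, p: all used, weakening unneeded)
unrestricted ✓ (simply typable at C; W, C, E all held)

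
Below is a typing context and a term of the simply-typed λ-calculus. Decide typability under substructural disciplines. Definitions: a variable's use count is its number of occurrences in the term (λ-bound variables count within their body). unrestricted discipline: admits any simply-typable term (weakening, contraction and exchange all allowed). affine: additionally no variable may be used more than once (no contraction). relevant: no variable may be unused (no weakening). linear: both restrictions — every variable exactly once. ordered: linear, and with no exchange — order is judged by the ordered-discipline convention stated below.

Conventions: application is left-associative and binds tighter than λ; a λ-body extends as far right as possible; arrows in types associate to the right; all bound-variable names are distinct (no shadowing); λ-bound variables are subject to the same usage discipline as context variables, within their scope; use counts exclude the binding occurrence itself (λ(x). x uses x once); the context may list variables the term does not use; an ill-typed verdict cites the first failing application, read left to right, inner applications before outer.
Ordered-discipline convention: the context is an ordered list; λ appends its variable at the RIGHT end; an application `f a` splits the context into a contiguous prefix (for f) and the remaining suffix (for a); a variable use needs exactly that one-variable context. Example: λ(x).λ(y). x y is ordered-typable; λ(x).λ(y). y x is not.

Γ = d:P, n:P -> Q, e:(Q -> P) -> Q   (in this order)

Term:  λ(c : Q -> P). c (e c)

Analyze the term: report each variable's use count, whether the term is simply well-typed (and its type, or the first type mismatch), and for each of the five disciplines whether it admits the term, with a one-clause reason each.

variable uses: d=0; n=0; e=1; c (bound)=2
left-to-right use order: c, e, c
typing: well-typed at (Q -> P) -> P
ordered: ✗ — needs contraction — c ×2; unused: d, n — weakening required
linear: ✗ — needs contraction — c ×2; unused: d, n — weakening required
affine: ✗ — needs contraction — c ×2
relevant: ✗ — unused: d, n — weakening required
unrestricted: ✓ — well-typed at (Q -> P) -> P; no restrictions here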